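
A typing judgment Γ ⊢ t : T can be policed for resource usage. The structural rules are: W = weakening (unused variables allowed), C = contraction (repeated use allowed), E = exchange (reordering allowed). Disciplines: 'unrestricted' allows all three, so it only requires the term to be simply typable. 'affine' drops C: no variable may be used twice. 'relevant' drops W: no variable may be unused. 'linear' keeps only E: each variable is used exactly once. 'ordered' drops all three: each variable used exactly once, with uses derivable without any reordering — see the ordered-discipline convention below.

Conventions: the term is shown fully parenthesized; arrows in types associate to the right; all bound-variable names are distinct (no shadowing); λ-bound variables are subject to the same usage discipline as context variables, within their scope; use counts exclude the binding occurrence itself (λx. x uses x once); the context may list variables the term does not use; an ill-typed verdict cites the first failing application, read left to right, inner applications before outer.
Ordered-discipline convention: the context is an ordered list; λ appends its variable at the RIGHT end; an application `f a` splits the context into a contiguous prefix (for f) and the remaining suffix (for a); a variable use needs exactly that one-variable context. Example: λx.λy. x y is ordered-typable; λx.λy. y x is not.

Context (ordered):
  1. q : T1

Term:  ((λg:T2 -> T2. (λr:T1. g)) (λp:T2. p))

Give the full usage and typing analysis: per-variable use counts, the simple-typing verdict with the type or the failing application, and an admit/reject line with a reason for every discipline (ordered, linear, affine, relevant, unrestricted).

variable uses: q: 0, g (λ-bound): 1, r (λ-bound): 0, p (λ-bound): 1
order of uses: g, p
typing: the term checks, with type T1 -> T2 -> T2
ordered ✗ (unused: q, r — weakening required)
linear ✗ (unused: q, r — weakening required)
affine ✓ (none of q, g, r, p used more than once)
relevant ✗ (unused: q, r — weakening required)
unrestricted ✓ (simply typable at T1 -> T2 -> T2; W, C, E all held)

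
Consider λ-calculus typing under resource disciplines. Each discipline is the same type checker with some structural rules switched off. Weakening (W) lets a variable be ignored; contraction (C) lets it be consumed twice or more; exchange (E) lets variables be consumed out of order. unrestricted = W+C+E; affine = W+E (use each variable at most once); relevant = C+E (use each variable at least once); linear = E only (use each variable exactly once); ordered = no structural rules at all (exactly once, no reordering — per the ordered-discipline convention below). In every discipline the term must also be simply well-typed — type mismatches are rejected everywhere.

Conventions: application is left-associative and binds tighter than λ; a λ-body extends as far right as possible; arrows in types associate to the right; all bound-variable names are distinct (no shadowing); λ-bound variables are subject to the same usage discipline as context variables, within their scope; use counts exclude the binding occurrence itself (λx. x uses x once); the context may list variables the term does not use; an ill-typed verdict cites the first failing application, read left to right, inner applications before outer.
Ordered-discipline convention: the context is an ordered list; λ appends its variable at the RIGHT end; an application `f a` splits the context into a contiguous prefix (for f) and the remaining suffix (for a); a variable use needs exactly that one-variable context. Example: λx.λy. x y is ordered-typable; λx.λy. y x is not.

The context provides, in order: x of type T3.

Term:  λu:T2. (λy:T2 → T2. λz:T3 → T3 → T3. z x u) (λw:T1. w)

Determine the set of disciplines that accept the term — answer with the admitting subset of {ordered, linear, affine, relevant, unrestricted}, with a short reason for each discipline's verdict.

accepted by: none
counts: x: 1; u [bound]: 1; y [bound]: 0; z [bound]: 1; w [bound]: 1
uses in reading order: z, x, u, w
typing: ill-typed: argument of type T2 where T3 is required
ordered ✗ (the type mismatch rejects it)
linear ✗ (not simply typable)
affine ✗ (fails simple typing)
relevant ✗ (a type mismatch blocks all five)
unrestricted ✗ (the type mismatch rejects it)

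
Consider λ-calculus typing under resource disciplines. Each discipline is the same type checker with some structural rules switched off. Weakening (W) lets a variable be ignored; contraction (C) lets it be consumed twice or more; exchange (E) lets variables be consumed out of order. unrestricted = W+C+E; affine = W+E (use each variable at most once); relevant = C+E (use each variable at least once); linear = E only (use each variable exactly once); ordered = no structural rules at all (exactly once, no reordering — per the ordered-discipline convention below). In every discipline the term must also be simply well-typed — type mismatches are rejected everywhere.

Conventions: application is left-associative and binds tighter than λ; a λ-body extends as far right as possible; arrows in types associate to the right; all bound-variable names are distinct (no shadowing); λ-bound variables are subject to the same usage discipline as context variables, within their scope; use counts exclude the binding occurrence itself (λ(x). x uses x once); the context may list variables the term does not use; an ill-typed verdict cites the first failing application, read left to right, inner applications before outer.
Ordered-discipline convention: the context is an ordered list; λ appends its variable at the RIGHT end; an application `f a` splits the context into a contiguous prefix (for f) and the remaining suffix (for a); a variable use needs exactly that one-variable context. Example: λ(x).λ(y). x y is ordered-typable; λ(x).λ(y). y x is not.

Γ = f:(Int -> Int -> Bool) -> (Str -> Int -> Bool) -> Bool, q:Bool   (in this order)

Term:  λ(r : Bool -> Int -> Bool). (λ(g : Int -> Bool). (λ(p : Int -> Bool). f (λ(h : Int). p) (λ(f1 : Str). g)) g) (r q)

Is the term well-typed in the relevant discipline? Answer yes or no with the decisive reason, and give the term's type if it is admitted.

no — h, f1 left unused
usage: f: 1×; q: 1×; r [bound]: 1×; g [bound]: 2×; p [bound]: 1×; h [bound]: 0×; f1 [bound]: 0×
left-to-right use order: f, p, g, g, r, q
typing: the term checks, with type (Bool -> Int -> Bool) -> Bool
summary: ordered ✗, linear ✗, affine ✗, relevant ✗, unrestricted ✓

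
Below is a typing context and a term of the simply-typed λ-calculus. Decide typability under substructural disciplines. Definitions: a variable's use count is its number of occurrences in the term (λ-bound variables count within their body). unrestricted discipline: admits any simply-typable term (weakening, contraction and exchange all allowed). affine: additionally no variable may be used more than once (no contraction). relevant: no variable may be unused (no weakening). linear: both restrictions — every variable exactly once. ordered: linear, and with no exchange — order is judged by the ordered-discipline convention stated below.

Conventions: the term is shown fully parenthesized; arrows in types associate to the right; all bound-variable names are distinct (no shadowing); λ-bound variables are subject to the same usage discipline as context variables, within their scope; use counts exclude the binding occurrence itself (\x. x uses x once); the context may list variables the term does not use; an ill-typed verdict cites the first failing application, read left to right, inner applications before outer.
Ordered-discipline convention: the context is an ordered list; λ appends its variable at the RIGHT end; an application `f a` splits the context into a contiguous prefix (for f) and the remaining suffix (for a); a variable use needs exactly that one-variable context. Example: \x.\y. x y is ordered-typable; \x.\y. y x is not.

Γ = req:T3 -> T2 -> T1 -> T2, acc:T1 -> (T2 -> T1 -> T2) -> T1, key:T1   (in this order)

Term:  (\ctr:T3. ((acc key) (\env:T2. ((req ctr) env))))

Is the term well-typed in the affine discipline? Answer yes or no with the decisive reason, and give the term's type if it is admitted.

yes — none of req, acc, key, ctr, env used more than once; term : T3 -> T1
counts: req ×1, acc ×1, key ×1, ctr (bound) ×1, env (bound) ×1
uses in reading order: acc, key, req, ctr, env
typing: well-typed — term : T3 -> T1
across the five disciplines: ordered ✗; linear ✓; affine ✓; relevant ✓; unrestricted ✓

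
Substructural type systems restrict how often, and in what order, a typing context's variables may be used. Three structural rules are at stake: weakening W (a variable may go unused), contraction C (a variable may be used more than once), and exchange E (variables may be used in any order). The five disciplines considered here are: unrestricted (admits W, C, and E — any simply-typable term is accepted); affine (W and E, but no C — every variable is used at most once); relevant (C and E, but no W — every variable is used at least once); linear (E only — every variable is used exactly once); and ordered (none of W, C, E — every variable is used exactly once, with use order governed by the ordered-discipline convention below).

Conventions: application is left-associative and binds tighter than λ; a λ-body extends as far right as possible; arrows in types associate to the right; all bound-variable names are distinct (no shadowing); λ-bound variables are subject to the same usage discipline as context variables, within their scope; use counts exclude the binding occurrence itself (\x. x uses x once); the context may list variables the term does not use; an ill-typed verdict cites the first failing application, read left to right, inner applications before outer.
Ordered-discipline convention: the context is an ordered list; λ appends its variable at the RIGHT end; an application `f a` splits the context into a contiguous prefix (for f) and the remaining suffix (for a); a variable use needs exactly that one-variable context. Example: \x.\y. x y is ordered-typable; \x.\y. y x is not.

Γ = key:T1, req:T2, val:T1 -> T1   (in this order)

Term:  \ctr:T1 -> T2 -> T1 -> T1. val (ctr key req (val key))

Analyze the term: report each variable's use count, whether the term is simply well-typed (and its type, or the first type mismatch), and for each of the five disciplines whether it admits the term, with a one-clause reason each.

usage: key: 2, req: 1, val: 2, ctr (λ-bound): 1
order of uses: val, ctr, key, req, val, key
typing: well-typed — term : (T1 -> T2 -> T1 -> T1) -> T1
ordered: ✗, repeated use of key ×2, val ×2
linear: ✗, repeated use of key ×2, val ×2
affine: ✗, repeated use of key ×2, val ×2
relevant: ✓, at least one use each (key, req, val, ctr)
unrestricted: ✓, simply typable at (T1 -> T2 -> T1 -> T1) -> T1; W, C, E all held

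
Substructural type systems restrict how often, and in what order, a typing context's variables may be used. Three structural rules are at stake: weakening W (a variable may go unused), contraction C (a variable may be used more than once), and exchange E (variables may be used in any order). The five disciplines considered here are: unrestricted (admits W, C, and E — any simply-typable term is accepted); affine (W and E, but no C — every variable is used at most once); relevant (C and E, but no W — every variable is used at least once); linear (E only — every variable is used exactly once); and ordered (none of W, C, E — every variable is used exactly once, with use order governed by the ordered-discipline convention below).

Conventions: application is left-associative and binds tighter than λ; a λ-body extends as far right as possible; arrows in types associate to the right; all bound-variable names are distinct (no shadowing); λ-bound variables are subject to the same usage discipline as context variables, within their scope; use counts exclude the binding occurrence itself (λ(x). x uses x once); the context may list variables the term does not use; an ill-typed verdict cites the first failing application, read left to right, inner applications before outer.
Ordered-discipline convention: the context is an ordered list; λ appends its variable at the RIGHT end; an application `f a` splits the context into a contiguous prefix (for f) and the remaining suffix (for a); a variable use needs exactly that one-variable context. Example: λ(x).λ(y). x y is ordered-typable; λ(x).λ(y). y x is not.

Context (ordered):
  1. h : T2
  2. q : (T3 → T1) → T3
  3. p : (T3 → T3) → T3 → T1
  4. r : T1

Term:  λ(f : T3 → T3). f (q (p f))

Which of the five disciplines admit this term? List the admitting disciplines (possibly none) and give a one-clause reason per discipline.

admitting disciplines: unrestricted
use counts: h=0, q=1, p=1, r=0, f (λ-bound)=2
order of uses: f, q, p, f
typing: the term checks, with type (T3 → T3) → T3
ordered: ✗, needs contraction — f ×2; h, r never used (weakening)
linear: ✗, needs contraction — f ×2; h, r never used (weakening)
affine: ✗, needs contraction — f ×2
relevant: ✗, h, r never used (weakening)
unrestricted: ✓, typability at (T3 → T3) → T3 is all that's needed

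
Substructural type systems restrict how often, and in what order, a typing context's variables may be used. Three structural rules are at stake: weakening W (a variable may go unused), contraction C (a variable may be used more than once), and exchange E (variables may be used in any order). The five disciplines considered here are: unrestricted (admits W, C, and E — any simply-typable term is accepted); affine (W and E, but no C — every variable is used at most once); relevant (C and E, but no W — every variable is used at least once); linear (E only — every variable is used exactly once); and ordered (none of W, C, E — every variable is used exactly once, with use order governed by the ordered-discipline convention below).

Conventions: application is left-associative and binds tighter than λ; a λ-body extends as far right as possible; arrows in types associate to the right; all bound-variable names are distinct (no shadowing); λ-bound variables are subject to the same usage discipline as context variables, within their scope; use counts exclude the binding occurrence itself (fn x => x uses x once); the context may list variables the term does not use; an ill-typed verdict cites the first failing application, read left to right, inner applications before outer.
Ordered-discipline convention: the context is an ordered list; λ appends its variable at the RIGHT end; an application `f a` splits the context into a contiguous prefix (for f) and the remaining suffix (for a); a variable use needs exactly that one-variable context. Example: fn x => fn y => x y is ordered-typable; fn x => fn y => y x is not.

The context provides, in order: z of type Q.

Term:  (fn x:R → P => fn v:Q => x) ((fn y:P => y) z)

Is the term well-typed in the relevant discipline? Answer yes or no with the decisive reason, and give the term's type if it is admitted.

no — a type mismatch blocks all five
counts: z=1, x (λ-bound)=1, v (λ-bound)=0, y (λ-bound)=1
order of uses: x, y, z
typing: ill-typed: argument of type Q where P is required
across the five disciplines: ordered ✗ · linear ✗ · affine ✗ · relevant ✗ · unrestricted ✗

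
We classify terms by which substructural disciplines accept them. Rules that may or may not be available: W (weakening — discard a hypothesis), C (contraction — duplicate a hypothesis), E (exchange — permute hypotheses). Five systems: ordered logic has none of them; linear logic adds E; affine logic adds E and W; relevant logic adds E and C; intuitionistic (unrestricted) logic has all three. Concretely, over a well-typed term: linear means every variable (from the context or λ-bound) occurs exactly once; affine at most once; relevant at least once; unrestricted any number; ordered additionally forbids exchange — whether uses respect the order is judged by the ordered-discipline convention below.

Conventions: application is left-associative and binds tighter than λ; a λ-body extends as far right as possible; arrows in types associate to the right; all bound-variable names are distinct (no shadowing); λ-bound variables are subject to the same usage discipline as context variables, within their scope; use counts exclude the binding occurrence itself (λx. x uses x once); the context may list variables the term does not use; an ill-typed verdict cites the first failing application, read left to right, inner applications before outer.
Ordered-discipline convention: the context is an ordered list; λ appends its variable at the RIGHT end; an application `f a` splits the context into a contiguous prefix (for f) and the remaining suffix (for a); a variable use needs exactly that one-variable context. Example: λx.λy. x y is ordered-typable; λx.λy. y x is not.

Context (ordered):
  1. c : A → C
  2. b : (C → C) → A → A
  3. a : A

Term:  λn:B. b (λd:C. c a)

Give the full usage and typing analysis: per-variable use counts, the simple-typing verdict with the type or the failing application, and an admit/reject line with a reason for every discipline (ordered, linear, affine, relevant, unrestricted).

use counts: c: 1×, b: 1×, a: 1×, n (bound): 0×, d (bound): 0×
order of uses: b, c, a
typing: well-typed — term : B → A → A
ordered ✗ (needs weakening: n, d unused)
linear ✗ (needs weakening: n, d unused)
affine ✓ (none of c, b, a, n, d used more than once)
relevant ✗ (needs weakening: n, d unused)
unrestricted ✓ (typability at B → A → A is all that's needed)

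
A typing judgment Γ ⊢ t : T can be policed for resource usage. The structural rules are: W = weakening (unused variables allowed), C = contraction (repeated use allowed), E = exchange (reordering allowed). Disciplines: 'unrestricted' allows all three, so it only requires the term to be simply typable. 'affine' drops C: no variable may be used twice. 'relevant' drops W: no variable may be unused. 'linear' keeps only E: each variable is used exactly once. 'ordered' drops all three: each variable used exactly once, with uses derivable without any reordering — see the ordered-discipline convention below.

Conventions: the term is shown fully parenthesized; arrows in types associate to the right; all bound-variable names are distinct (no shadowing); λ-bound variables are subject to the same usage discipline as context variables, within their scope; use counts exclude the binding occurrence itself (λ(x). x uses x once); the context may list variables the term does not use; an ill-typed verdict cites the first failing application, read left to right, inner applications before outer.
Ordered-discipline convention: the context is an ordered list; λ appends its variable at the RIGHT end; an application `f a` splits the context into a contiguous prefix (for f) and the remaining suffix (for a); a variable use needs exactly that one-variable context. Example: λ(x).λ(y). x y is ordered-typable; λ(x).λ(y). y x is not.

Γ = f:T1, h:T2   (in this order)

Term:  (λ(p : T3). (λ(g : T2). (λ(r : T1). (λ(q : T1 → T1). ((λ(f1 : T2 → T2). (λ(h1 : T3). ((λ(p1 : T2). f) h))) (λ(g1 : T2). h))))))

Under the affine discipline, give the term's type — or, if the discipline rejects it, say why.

not well-typed under affine — repeated use of h ×2
counts: f=1; h=2; p [bound]=0; g [bound]=0; r [bound]=0; q [bound]=0; f1 [bound]=0; h1 [bound]=0; p1 [bound]=0; g1 [bound]=0
left-to-right use order: f, h, h
typing: well-typed at T3 → T2 → T1 → (T1 → T1) → T3 → T1
across the five disciplines: ordered ✗, linear ✗, affine ✗, relevant ✗, unrestricted ✓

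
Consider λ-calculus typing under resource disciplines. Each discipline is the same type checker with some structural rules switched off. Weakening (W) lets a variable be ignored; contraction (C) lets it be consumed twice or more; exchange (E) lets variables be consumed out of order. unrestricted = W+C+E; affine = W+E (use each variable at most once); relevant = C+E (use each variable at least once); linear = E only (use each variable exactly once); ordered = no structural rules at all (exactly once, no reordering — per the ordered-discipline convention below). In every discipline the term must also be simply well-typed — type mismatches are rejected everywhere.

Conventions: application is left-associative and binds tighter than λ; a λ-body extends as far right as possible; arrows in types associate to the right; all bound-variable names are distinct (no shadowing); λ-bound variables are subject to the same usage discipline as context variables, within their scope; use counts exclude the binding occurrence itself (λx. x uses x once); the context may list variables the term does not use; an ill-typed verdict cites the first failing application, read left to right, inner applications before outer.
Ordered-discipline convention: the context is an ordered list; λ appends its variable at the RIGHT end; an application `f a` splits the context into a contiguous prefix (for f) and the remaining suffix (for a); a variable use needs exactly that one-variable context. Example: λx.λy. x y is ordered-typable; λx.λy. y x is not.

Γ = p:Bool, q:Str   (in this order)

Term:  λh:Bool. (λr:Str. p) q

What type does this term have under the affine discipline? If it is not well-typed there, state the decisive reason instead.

term : Bool → Bool
variable uses: p ×1, q ×1, h (λ-bound) ×0, r (λ-bound) ×0
order of uses: p, q
typing: well-typed at Bool → Bool
summary: ordered ✗, linear ✗, affine ✓, relevant ✗, unrestricted ✓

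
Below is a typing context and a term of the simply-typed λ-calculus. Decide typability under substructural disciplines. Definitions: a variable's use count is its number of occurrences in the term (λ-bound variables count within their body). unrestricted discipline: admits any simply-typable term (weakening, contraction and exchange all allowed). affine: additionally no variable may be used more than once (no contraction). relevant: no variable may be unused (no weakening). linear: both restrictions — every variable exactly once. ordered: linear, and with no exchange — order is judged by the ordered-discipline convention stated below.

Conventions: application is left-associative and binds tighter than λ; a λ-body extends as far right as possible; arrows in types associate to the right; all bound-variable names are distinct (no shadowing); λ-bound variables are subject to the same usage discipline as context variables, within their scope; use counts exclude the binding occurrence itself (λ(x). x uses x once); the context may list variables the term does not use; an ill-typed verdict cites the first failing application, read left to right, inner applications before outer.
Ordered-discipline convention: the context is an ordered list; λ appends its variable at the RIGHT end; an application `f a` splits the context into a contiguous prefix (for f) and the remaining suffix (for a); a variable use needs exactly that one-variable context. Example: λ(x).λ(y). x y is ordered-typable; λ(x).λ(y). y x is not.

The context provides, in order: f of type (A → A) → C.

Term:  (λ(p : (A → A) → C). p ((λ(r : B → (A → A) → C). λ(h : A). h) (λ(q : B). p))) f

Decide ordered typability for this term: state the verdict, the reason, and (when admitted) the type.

no — uses contraction: p ×2; needs weakening: r, q unused
counts: f: 1×; p [bound]: 2×; r [bound]: 0×; h [bound]: 1×; q [bound]: 0×
left-to-right use order: p, h, p, f
typing: the term checks, with type C
per-discipline verdicts: ordered ✗, linear ✗, affine ✗, relevant ✗, unrestricted ✓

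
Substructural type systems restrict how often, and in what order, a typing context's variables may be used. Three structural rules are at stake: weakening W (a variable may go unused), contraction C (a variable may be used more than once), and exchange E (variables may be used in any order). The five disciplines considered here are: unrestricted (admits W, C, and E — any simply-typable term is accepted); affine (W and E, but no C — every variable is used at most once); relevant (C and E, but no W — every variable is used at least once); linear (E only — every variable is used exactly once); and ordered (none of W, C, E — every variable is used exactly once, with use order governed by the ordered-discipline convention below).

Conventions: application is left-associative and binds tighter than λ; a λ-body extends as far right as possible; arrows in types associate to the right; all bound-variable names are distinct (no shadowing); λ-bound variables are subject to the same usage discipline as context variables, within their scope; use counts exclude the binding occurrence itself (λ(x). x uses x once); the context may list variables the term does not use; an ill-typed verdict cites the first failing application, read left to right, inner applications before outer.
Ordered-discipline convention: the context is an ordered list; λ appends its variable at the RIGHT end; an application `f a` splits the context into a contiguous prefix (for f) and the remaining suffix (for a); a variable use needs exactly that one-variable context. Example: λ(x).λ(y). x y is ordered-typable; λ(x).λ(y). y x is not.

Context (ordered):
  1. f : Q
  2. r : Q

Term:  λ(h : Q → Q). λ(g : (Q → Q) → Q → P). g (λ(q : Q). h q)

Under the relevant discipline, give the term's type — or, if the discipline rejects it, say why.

not well-typed under relevant — needs weakening: f, r unused
counts: f: 0×, r: 0×, h [bound]: 1×, g [bound]: 1×, q [bound]: 1×
uses in reading order: g, h, q
typing: well-typed — term : (Q → Q) → ((Q → Q) → Q → P) → Q → P
summary: ordered ✗; linear ✗; affine ✓; relevant ✗; unrestricted ✓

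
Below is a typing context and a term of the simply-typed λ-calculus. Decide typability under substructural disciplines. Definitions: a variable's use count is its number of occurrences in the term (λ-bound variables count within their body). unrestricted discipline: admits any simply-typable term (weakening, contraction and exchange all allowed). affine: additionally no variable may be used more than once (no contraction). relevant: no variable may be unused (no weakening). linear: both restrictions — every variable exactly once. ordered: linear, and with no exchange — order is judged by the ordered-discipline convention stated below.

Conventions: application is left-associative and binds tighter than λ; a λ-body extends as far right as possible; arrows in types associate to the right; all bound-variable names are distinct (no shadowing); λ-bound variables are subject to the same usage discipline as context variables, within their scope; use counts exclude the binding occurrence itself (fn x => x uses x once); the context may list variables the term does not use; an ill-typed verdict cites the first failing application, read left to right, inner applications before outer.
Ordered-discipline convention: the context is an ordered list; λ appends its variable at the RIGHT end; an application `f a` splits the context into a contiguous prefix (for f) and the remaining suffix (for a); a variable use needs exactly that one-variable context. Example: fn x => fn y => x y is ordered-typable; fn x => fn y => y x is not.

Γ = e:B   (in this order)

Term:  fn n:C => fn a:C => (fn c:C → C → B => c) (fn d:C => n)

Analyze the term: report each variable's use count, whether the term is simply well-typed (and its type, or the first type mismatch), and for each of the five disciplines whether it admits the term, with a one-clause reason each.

variable uses: e=0; n (λ-bound)=1; a (λ-bound)=0; c (λ-bound)=1; d (λ-bound)=0
uses in reading order: c, n
typing: ill-typed: an argument C → C mismatches the expected C → C → B
ordered: ✗ — fails simple typing
linear: ✗ — a type mismatch blocks all five
affine: ✗ — the type mismatch rejects it
relevant: ✗ — not simply typable
unrestricted: ✗ — fails simple typing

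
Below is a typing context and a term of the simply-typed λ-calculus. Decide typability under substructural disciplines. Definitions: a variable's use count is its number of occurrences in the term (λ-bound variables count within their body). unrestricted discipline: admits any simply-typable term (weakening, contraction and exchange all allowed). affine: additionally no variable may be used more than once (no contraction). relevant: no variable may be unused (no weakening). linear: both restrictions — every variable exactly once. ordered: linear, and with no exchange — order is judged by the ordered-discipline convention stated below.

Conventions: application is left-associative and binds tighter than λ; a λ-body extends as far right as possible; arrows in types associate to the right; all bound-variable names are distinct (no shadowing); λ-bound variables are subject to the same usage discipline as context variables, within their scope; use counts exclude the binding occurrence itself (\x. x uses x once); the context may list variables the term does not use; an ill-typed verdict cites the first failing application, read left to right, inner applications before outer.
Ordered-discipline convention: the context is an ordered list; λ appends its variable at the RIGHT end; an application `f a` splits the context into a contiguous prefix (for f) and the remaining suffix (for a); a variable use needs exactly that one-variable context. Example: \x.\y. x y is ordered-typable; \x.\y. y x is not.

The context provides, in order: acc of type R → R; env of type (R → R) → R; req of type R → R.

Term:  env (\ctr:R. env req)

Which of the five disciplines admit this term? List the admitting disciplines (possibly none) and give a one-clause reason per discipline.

admitting disciplines: unrestricted
counts: acc: 0; env: 2; req: 1; ctr (bound): 0
order of uses: env, env, req
typing: ✓ — R
ordered: ✗, uses contraction: env ×2; acc, ctr never used (weakening)
linear: ✗, uses contraction: env ×2; acc, ctr never used (weakening)
affine: ✗, uses contraction: env ×2
relevant: ✗, acc, ctr never used (weakening)
unrestricted: ✓, simply typable at R; W, C, E all held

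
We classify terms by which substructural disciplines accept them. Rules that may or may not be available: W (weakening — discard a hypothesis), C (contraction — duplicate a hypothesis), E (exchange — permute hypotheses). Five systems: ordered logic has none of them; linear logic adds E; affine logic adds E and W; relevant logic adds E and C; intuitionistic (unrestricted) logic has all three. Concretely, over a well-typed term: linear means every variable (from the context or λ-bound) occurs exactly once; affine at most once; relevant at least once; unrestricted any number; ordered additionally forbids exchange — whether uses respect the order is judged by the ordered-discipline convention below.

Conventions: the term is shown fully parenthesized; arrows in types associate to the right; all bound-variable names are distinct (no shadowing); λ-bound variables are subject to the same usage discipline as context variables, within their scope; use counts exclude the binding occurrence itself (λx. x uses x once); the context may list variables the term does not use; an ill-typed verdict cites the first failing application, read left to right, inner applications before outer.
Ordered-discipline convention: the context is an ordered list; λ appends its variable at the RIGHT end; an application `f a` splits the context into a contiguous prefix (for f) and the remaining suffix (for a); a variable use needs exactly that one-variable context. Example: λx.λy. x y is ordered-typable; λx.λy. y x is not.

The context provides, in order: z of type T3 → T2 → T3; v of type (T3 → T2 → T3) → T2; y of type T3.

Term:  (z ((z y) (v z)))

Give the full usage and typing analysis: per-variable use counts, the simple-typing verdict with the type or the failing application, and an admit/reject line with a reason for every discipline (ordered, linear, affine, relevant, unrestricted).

variable uses: z ×3, v ×1, y ×1
left-to-right use order: z, z, y, v, z
typing: well-typed — term : T2 → T3
ordered ✗ (needs contraction — z ×3)
linear ✗ (needs contraction — z ×3)
affine ✗ (needs contraction — z ×3)
relevant ✓ (every one of z, v, y appears)
unrestricted ✓ (type-checks (T2 → T3) and nothing is barred)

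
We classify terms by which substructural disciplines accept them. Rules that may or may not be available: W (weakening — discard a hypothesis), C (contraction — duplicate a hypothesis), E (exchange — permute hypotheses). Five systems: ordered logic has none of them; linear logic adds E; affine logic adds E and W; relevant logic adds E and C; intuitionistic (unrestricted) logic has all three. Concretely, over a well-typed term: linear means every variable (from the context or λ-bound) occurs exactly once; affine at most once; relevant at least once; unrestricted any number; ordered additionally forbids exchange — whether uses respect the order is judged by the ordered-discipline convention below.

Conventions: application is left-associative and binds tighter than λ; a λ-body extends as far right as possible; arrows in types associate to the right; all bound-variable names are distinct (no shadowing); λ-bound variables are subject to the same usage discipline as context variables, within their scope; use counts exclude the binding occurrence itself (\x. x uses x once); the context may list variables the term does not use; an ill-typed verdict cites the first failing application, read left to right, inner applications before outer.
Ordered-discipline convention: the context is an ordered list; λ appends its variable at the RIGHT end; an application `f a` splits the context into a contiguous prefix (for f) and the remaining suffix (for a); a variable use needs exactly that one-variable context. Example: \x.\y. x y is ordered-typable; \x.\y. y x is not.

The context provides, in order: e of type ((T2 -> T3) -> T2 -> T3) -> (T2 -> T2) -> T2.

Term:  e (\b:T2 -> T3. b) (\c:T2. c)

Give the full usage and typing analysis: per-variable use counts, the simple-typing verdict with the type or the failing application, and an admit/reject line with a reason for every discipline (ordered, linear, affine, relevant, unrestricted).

counts: e=1; b (bound)=1; c (bound)=1
use order (left to right): e, b, c
typing: well-typed at T2
ordered: ✓ — single-use (e, b, c), ordered derivation ok
linear: ✓ — single use per variable (e, b, c)
affine: ✓ — none of e, b, c used more than once
relevant: ✓ — every one of e, b, c appears
unrestricted: ✓ — simply typable at T2; W, C, E all held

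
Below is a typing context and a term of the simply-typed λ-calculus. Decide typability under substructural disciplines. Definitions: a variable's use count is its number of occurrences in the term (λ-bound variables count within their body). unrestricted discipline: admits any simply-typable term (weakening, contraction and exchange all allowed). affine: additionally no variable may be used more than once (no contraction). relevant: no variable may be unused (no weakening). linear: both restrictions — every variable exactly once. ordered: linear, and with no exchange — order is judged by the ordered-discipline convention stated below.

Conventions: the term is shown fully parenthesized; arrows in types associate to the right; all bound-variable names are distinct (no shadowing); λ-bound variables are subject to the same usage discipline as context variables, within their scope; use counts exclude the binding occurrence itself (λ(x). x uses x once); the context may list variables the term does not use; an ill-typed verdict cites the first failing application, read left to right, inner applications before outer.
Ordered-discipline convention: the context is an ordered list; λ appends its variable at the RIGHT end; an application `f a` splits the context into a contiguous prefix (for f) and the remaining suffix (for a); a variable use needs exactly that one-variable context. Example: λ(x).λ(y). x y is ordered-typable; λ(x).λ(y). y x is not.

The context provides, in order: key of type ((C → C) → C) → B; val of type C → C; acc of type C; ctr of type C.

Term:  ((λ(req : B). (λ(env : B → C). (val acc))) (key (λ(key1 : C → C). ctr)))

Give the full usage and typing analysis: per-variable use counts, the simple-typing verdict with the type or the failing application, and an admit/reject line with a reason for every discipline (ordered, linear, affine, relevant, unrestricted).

use counts: key ×1, val ×1, acc ×1, ctr ×1, req [bound] ×0, env [bound] ×0, key1 [bound] ×0
use order (left to right): val, acc, key, ctr
typing: well-typed — term : (B → C) → C
ordered ✗ (needs weakening: req, env, key1 unused)
linear ✗ (needs weakening: req, env, key1 unused)
affine ✓ (none of key, val, acc, ctr, req, env, key1 used more than once)
relevant ✗ (needs weakening: req, env, key1 unused)
unrestricted ✓ (type-checks ((B → C) → C) and nothing is barred)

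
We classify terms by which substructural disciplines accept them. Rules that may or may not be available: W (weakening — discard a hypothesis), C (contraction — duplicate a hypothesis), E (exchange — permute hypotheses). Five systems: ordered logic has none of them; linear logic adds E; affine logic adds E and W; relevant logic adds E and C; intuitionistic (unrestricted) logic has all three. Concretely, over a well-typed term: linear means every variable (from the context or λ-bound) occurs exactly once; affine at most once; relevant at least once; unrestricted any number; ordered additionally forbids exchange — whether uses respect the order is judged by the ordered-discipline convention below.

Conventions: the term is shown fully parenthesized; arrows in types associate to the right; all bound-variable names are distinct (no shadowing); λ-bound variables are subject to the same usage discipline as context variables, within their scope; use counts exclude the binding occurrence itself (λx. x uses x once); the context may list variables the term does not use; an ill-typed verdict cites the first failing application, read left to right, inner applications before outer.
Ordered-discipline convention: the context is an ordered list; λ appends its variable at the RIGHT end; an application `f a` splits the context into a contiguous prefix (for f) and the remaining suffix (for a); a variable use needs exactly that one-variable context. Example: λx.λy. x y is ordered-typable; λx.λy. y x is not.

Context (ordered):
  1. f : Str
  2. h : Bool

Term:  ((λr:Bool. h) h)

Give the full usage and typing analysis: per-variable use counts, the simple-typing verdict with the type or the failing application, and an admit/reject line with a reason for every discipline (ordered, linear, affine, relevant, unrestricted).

variable uses: f ×0; h ×2; r (bound) ×0
uses in reading order: h, h
typing: well-typed — term : Bool
ordered: ✗ — needs contraction — h ×2; unused: f, r — weakening required
linear: ✗ — needs contraction — h ×2; unused: f, r — weakening required
affine: ✗ — needs contraction — h ×2
relevant: ✗ — unused: f, r — weakening required
unrestricted: ✓ — type-checks (Bool) and nothing is barred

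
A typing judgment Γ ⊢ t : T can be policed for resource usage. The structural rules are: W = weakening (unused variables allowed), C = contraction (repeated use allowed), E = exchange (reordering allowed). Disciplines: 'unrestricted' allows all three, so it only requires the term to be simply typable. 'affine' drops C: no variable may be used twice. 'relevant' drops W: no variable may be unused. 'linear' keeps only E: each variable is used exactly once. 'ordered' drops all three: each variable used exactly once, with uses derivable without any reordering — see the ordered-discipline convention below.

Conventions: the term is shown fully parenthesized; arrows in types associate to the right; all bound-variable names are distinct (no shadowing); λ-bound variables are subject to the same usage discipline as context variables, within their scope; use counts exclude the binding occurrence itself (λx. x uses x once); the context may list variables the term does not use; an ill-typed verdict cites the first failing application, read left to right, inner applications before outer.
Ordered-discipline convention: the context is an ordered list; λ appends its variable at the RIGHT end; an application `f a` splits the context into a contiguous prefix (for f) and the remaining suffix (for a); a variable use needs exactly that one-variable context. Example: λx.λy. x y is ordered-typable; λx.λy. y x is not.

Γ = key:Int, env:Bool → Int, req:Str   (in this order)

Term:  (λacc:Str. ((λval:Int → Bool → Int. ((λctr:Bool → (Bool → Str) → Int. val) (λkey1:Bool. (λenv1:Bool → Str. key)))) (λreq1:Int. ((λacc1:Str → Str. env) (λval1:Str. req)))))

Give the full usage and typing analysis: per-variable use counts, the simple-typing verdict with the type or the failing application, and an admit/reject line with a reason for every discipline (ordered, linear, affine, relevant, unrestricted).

usage: key: 1; env: 1; req: 1; acc (bound): 0; val (bound): 1; ctr (bound): 0; key1 (bound): 0; env1 (bound): 0; req1 (bound): 0; acc1 (bound): 0; val1 (bound): 0
use order (left to right): val, key, env, req
typing: ✓ — Str → Int → Bool → Int
ordered: ✗ — acc, ctr, key1, env1, req1, acc1, val1 never used (weakening)
linear: ✗ — acc, ctr, key1, env1, req1, acc1, val1 never used (weakening)
affine: ✓ — at most one use each (key, env, req, acc, val, ctr, key1, env1, req1, acc1, val1)
relevant: ✗ — acc, ctr, key1, env1, req1, acc1, val1 never used (weakening)
unrestricted: ✓ — well-typed at Str → Int → Bool → Int; no restrictions here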